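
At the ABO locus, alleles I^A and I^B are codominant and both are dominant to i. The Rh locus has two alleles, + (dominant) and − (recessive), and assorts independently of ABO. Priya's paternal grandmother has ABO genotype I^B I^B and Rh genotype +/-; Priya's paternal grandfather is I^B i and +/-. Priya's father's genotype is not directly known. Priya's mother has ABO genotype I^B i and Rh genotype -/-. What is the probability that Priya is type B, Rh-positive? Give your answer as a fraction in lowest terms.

Priya's father's ABO genotype from I^B I^B × I^B i: 1/2 I^B I^B, 1/2 I^B i.
Crossing each possibility with the mother I^B i and summing P(type B): 1/2·1 + 1/2·3/4 = 7/8.
Similarly for Rh via the father's Rh distribution: P(Rh+) = 1/2.
Independent loci: 7/8 × 1/2 = 7/16.

7/16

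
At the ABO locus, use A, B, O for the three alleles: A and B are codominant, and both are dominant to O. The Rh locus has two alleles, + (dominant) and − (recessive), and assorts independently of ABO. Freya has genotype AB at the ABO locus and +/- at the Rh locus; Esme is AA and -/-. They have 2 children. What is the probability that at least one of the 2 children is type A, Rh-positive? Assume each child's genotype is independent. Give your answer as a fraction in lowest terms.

ABO cross AB × AA → 1/2 A, 1/2 AB.
Rh cross +/- × -/- → 1/2 Rh+, 1/2 Rh-; so P(type A, Rh-positive) = 1/2 × 1/2 = 1/4 per child.
P(none) = (3/4)^2 = 9/16; P(at least one) = 1 − 9/16 = 7/16.

7/16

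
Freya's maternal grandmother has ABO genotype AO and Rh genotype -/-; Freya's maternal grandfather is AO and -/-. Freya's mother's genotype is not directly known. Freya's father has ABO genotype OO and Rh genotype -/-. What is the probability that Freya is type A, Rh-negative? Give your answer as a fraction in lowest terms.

1/2

Freya's mother's ABO genotype from AO × AO: 1/4 AA, 1/2 AO, 1/4 OO.
Crossing each possibility with the father OO and summing P(type A): 1/4·1 + 1/2·1/2 + 1/4·0 = 1/2.
Similarly for Rh via the mother's Rh distribution: P(Rh-) = 1.
Independent loci: 1/2 × 1 = 1/2.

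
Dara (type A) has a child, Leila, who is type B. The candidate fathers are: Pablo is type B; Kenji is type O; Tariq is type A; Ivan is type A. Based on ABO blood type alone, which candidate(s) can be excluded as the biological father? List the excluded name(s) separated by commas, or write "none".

Kenji, Tariq, Ivan

A candidate is excluded only if no genotype consistent with his phenotype could produce a type B child with a type A mother.
Kenji (type O): no genotype consistent with that phenotype can produce a type-B child with a type-A mother.
Tariq (type A): no genotype consistent with that phenotype can produce a type-B child with a type-A mother.
Ivan (type A): no genotype consistent with that phenotype can produce a type-B child with a type-A mother.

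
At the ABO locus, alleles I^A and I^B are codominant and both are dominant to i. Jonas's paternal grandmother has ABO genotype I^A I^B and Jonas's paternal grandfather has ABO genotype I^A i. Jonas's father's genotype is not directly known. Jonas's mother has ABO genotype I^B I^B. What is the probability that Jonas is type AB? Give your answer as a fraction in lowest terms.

Jonas's father's ABO genotype from I^A I^B × I^A i: 1/4 I^A I^A, 1/4 I^A I^B, 1/4 I^A i, 1/4 I^B i.
Crossing each possibility with the mother I^B I^B and summing P(type AB): 1/4·1 + 1/4·1/2 + 1/4·1/2 + 1/4·0 = 1/2.

1/2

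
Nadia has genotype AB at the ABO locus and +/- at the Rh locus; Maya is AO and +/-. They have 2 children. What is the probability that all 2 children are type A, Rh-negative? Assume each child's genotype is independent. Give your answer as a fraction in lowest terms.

1/64

ABO cross AB × AO → 1/2 A, 1/4 B, 1/4 AB.
Rh cross +/- × +/- → 3/4 Rh+, 1/4 Rh-; so P(type A, Rh-negative) = 1/2 × 1/4 = 1/8 per child.
All 2 independent: (1/8)^2 = 1/64.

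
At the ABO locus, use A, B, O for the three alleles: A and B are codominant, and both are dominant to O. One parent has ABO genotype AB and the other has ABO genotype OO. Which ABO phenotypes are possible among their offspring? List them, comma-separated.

A, B

Gametes from AB × OO give offspring ABO genotypes AO, BO, i.e. phenotypes A, B.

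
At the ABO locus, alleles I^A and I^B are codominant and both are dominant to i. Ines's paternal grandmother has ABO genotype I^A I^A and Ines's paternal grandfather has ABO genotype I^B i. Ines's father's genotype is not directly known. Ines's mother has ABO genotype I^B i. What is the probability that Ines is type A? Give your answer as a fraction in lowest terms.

Ines's father's ABO genotype from I^A I^A × I^B i: 1/2 I^A I^B, 1/2 I^A i.
Crossing each possibility with the mother I^B i and summing P(type A): 1/2·1/4 + 1/2·1/4 = 1/4.

1/4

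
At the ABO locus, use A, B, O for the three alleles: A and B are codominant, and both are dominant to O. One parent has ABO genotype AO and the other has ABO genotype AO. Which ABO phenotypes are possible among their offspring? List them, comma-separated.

Gametes from AO × AO give offspring ABO genotypes AA, AO, OO, i.e. phenotypes O, A.

O, A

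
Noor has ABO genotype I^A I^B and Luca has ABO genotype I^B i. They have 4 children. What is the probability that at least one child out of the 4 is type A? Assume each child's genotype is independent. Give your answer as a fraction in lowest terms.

ABO cross I^A I^B × I^B i → 1/4 A, 1/2 B, 1/4 AB.
So P(type A) = 1/4 per child.
P(none) = (3/4)^4 = 81/256; P(at least one) = 1 − 81/256 = 175/256.

175/256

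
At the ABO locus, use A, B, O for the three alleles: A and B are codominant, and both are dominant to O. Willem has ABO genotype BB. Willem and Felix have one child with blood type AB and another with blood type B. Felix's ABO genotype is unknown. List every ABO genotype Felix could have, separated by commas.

AB, AO

For each candidate genotype of Felix, check whether crossing it with BB can produce every observed child phenotype.
  AA → possible child types {AB} ✗
  AB → possible child types {B, AB} ✓
  AO → possible child types {B, AB} ✓
  BB → possible child types {B} ✗
  BO → possible child types {B} ✗
  OO → possible child types {B} ✗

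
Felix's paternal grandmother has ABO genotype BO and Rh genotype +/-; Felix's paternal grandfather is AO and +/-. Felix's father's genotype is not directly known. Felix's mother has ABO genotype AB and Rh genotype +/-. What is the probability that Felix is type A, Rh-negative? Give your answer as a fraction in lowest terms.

Felix's father's ABO genotype from BO × AO: 1/4 AB, 1/4 AO, 1/4 BO, 1/4 OO.
Crossing each possibility with the mother AB and summing P(type A): 1/4·1/4 + 1/4·1/2 + 1/4·1/4 + 1/4·1/2 = 3/8.
Similarly for Rh via the father's Rh distribution: P(Rh-) = 1/4.
Independent loci: 3/8 × 1/4 = 3/32.

3/32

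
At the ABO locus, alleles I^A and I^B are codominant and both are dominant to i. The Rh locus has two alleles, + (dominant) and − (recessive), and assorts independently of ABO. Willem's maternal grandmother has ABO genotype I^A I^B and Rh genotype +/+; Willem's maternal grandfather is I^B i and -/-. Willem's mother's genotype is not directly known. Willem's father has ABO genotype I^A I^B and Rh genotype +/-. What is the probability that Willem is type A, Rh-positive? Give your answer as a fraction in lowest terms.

Willem's mother's ABO genotype from I^A I^B × I^B i: 1/4 I^A I^B, 1/4 I^A i, 1/4 I^B I^B, 1/4 I^B i.
Crossing each possibility with the father I^A I^B and summing P(type A): 1/4·1/4 + 1/4·1/2 + 1/4·0 + 1/4·1/4 = 1/4.
Similarly for Rh via the mother's Rh distribution: P(Rh+) = 3/4.
Independent loci: 1/4 × 3/4 = 3/16.

3/16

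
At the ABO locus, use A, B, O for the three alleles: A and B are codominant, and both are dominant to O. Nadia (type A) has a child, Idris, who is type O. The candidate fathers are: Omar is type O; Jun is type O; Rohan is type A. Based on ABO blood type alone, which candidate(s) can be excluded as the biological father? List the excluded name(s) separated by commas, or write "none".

A candidate is excluded only if no genotype consistent with his phenotype could produce a type O child with a type A mother.
Every candidate has at least one consistent genotype combination, so none can be excluded.

none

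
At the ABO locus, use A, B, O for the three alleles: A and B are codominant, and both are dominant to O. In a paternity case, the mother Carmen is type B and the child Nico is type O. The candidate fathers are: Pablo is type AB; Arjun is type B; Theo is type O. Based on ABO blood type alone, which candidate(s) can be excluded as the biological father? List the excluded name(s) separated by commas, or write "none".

Pablo

A candidate is excluded only if no genotype consistent with his phenotype could produce a type O child with a type B mother.
Pablo (type AB): no genotype consistent with that phenotype can produce a type-O child with a type-B mother.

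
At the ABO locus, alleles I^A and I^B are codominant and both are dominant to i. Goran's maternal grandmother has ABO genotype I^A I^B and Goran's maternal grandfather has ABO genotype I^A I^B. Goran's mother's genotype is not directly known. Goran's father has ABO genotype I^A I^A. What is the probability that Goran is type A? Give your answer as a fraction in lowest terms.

Goran's mother's ABO genotype from I^A I^B × I^A I^B: 1/4 I^A I^A, 1/2 I^A I^B, 1/4 I^B I^B.
Crossing each possibility with the father I^A I^A and summing P(type A): 1/4·1 + 1/2·1/2 + 1/4·0 = 1/2.

1/2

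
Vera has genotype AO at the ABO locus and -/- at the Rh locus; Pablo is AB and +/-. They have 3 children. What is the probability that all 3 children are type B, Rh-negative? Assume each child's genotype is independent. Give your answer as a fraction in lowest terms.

1/512

ABO cross AO × AB → 1/2 A, 1/4 B, 1/4 AB.
Rh cross -/- × +/- → 1/2 Rh+, 1/2 Rh-; so P(type B, Rh-negative) = 1/4 × 1/2 = 1/8 per child.
All 3 independent: (1/8)^3 = 1/512.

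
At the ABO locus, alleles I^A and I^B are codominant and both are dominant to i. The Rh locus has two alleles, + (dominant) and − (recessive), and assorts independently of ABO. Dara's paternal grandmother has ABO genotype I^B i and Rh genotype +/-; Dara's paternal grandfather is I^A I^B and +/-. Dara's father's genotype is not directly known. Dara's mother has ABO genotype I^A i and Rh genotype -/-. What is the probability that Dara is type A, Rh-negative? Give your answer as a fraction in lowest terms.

Dara's father's ABO genotype from I^B i × I^A I^B: 1/4 I^A I^B, 1/4 I^A i, 1/4 I^B I^B, 1/4 I^B i.
Crossing each possibility with the mother I^A i and summing P(type A): 1/4·1/2 + 1/4·3/4 + 1/4·0 + 1/4·1/4 = 3/8.
Similarly for Rh via the father's Rh distribution: P(Rh-) = 1/2.
Independent loci: 3/8 × 1/2 = 3/16.

3/16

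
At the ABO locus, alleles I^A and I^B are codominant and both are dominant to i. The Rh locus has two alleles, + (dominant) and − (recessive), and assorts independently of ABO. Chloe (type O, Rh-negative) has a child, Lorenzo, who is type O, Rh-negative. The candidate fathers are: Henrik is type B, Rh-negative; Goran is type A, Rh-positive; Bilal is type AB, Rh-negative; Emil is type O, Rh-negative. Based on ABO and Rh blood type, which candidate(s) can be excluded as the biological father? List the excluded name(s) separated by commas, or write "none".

Bilal

A candidate is excluded only if no genotype consistent with his phenotype could produce a type O, Rh-negative child with a type O, Rh-negative mother.
Bilal (type AB, Rh-): no genotype consistent with that phenotype can produce a type-O Rh- child with a type-O mother.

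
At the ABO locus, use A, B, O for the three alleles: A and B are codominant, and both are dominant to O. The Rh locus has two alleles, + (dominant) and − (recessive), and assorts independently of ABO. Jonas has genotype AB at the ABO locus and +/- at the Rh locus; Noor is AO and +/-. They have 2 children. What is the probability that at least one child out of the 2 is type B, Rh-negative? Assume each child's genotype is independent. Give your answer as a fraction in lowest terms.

31/256

ABO cross AB × AO → 1/2 A, 1/4 B, 1/4 AB.
Rh cross +/- × +/- → 3/4 Rh+, 1/4 Rh-; so P(type B, Rh-negative) = 1/4 × 1/4 = 1/16 per child.
P(none) = (15/16)^2 = 225/256; P(at least one) = 1 − 225/256 = 31/256.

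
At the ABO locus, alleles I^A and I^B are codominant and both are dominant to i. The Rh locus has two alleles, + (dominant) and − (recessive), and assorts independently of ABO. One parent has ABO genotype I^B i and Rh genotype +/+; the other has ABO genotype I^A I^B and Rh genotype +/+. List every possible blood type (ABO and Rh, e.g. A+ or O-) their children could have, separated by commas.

Gametes from I^B i × I^A I^B give offspring ABO genotypes I^A I^B, I^A i, I^B I^B, I^B i, i.e. phenotypes A, B, AB.
Rh cross +/+ × +/+ → phenotypes Rh+.
Combining independently: A+, B+, AB+.

A+, B+, AB+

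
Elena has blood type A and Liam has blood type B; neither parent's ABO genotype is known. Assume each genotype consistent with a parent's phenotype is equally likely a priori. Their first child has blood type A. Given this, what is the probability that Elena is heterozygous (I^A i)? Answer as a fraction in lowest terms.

Possible genotypes: Elena ∈ {I^A I^A, I^A i}; Liam ∈ {I^B I^B, I^B i}.
Weight each parental genotype pair by prior × P(type-A child):
  I^A I^A × I^B i: posterior weight 2/3.
  I^A i × I^B i: posterior weight 1/3.
Sum the posterior weight over pairs where Elena is I^A i: 1/3.

1/3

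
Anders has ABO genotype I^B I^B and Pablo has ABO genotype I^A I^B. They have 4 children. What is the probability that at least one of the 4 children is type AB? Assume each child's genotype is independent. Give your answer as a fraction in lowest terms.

ABO cross I^B I^B × I^A I^B → 1/2 B, 1/2 AB.
So P(type AB) = 1/2 per child.
P(none) = (1/2)^4 = 1/16; P(at least one) = 1 − 1/16 = 15/16.

15/16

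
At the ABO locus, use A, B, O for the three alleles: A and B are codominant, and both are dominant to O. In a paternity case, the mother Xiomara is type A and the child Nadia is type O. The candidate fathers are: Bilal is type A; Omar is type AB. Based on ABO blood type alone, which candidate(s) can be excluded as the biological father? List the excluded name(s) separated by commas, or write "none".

Omar

A candidate is excluded only if no genotype consistent with his phenotype could produce a type O child with a type A mother.
Omar (type AB): no genotype consistent with that phenotype can produce a type-O child with a type-A mother.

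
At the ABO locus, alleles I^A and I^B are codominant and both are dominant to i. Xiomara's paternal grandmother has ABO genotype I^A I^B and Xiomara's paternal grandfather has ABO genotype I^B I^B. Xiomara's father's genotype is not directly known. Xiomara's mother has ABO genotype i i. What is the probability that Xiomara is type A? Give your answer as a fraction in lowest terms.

1/4

Xiomara's father's ABO genotype from I^A I^B × I^B I^B: 1/2 I^A I^B, 1/2 I^B I^B.
Crossing each possibility with the mother i i and summing P(type A): 1/2·1/2 + 1/2·0 = 1/4.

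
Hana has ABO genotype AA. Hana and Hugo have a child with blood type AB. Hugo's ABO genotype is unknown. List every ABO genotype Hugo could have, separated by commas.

AB, BB, BO

For each candidate genotype of Hugo, check whether crossing it with AA can produce every observed child phenotype.
  AA → possible child types {A} ✗
  AB → possible child types {A, AB} ✓
  AO → possible child types {A} ✗
  BB → possible child types {AB} ✓
  BO → possible child types {A, AB} ✓
  OO → possible child types {A} ✗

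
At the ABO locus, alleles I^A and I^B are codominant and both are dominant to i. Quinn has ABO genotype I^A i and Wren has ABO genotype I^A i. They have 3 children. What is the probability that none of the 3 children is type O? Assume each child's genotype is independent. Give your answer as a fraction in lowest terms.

27/64

ABO cross I^A i × I^A i → 1/4 O, 3/4 A.
So P(type O) = 1/4 per child.
P(not type O) = 3/4 for one child; (3/4)^3 = 27/64.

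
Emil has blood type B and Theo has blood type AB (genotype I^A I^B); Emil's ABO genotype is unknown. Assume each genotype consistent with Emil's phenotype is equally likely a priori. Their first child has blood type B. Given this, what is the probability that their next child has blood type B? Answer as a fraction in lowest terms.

1/2

Possible genotypes: Emil ∈ {I^B I^B, I^B i}; Theo ∈ {I^A I^B}.
Weight each parental genotype pair by prior × P(type-B child):
  I^B I^B × I^A I^B: posterior weight 1/2; P(next child type B) = 1/2.
  I^B i × I^A I^B: posterior weight 1/2; P(next child type B) = 1/2.
Weighted sum = 1/2.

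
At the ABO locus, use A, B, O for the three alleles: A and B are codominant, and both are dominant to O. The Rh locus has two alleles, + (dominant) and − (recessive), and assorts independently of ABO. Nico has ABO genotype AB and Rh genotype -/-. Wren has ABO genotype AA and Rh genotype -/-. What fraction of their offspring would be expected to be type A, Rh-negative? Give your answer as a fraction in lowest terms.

ABO cross AB × AA → offspring phenotypes: 1/2 A, 1/2 AB.
Rh cross -/- × -/- → 1 Rh-.
Independent loci: P(type A, Rh-negative) = 1/2 × 1 = 1/2.

1/2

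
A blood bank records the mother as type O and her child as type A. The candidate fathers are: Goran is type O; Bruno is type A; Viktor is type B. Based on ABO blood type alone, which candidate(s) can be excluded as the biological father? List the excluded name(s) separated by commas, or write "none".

A candidate is excluded only if no genotype consistent with his phenotype could produce a type A child with a type O mother.
Goran (type O): no genotype consistent with that phenotype can produce a type-A child with a type-O mother.
Viktor (type B): no genotype consistent with that phenotype can produce a type-A child with a type-O mother.

Goran, Viktor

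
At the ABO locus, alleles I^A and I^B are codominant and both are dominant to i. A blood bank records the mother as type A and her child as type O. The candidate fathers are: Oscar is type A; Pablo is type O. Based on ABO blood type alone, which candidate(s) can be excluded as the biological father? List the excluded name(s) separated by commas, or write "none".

none

A candidate is excluded only if no genotype consistent with his phenotype could produce a type O child with a type A mother.
Every candidate has at least one consistent genotype combination, so none can be excluded.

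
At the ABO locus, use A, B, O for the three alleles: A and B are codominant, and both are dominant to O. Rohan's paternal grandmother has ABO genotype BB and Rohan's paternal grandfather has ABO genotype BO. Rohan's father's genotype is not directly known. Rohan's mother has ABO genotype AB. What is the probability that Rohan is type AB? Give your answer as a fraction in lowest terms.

3/8

Rohan's father's ABO genotype from BB × BO: 1/2 BB, 1/2 BO.
Crossing each possibility with the mother AB and summing P(type AB): 1/2·1/2 + 1/2·1/4 = 3/8.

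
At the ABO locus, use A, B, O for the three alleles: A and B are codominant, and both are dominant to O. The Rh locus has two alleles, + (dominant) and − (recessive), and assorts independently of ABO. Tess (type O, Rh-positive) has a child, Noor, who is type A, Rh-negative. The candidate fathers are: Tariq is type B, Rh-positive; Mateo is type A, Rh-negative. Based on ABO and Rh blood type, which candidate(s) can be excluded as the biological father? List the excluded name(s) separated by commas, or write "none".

Tariq

A candidate is excluded only if no genotype consistent with his phenotype could produce a type A, Rh-negative child with a type O, Rh-positive mother.
Tariq (type B, Rh+): no genotype consistent with that phenotype can produce a type-A Rh- child with a type-O mother.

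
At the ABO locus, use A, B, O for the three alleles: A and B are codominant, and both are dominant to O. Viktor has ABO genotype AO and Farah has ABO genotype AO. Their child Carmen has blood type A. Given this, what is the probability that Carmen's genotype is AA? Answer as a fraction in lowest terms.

Cross AO × AO → 1/4 AA, 1/2 AO, 1/4 OO.
Type-A genotypes among offspring: AA (1/4), AO (1/2); total 3/4.
P(AA | type A) = (1/4) / (3/4) = 1/3.

1/3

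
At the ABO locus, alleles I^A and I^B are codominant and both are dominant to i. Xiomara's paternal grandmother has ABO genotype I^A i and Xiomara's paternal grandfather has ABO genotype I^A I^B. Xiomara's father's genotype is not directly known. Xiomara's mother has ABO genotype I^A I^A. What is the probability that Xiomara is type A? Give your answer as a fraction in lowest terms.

Xiomara's father's ABO genotype from I^A i × I^A I^B: 1/4 I^A I^A, 1/4 I^A I^B, 1/4 I^A i, 1/4 I^B i.
Crossing each possibility with the mother I^A I^A and summing P(type A): 1/4·1 + 1/4·1/2 + 1/4·1 + 1/4·1/2 = 3/4.

3/4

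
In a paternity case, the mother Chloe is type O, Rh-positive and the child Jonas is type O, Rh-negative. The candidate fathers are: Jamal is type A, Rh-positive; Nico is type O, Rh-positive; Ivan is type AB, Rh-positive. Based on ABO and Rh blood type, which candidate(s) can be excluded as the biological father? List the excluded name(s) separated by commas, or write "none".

Ivan

A candidate is excluded only if no genotype consistent with his phenotype could produce a type O, Rh-negative child with a type O, Rh-positive mother.
Ivan (type AB, Rh+): no genotype consistent with that phenotype can produce a type-O Rh- child with a type-O mother.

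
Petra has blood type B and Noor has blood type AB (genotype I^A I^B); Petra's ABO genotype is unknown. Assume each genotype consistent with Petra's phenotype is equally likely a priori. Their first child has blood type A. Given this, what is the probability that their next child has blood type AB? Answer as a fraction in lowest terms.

1/4

Possible genotypes: Petra ∈ {I^B I^B, I^B i}; Noor ∈ {I^A I^B}.
Weight each parental genotype pair by prior × P(type-A child):
  I^B i × I^A I^B: posterior weight 1; P(next child type AB) = 1/4.
Weighted sum = 1/4.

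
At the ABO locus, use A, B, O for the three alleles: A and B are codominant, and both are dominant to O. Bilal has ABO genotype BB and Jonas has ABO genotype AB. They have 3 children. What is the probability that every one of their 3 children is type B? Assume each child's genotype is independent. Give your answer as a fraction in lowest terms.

ABO cross BB × AB → 1/2 B, 1/2 AB.
So P(type B) = 1/2 per child.
All 3 independent: (1/2)^3 = 1/8.

1/8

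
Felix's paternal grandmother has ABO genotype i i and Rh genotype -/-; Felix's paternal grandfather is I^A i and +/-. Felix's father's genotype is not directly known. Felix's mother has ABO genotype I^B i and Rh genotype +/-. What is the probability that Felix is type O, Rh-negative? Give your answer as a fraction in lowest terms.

9/64

Felix's father's ABO genotype from i i × I^A i: 1/2 I^A i, 1/2 i i.
Crossing each possibility with the mother I^B i and summing P(type O): 1/2·1/4 + 1/2·1/2 = 3/8.
Similarly for Rh via the father's Rh distribution: P(Rh-) = 3/8.
Independent loci: 3/8 × 3/8 = 9/64.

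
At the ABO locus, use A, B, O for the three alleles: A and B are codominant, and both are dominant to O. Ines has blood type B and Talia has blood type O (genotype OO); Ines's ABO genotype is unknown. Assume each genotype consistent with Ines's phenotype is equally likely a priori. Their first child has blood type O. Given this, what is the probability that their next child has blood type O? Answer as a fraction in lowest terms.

Possible genotypes: Ines ∈ {BB, BO}; Talia ∈ {OO}.
Weight each parental genotype pair by prior × P(type-O child):
  BO × OO: posterior weight 1; P(next child type O) = 1/2.
Weighted sum = 1/2.

1/2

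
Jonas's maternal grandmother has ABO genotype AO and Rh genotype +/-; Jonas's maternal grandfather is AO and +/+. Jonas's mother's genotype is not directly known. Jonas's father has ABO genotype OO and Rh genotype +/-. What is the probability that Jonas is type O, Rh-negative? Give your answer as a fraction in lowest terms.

1/16

Jonas's mother's ABO genotype from AO × AO: 1/4 AA, 1/2 AO, 1/4 OO.
Crossing each possibility with the father OO and summing P(type O): 1/4·0 + 1/2·1/2 + 1/4·1 = 1/2.
Similarly for Rh via the mother's Rh distribution: P(Rh-) = 1/8.
Independent loci: 1/2 × 1/8 = 1/16.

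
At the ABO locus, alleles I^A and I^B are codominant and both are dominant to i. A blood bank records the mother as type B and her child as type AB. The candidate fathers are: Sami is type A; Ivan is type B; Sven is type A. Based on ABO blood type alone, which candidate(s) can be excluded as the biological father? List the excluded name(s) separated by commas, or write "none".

A candidate is excluded only if no genotype consistent with his phenotype could produce a type AB child with a type B mother.
Ivan (type B): no genotype consistent with that phenotype can produce a type-AB child with a type-B mother.

Ivan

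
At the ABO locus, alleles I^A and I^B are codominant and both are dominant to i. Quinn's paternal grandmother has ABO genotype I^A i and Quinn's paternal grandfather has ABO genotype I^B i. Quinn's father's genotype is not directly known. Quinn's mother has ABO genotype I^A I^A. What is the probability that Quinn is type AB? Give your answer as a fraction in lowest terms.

1/4

Quinn's father's ABO genotype from I^A i × I^B i: 1/4 I^A I^B, 1/4 I^A i, 1/4 I^B i, 1/4 i i.
Crossing each possibility with the mother I^A I^A and summing P(type AB): 1/4·1/2 + 1/4·0 + 1/4·1/2 + 1/4·0 = 1/4.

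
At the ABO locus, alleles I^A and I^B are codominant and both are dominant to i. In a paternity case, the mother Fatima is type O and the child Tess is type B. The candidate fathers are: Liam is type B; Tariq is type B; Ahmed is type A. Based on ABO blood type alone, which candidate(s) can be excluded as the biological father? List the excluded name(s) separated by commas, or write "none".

A candidate is excluded only if no genotype consistent with his phenotype could produce a type B child with a type O mother.
Ahmed (type A): no genotype consistent with that phenotype can produce a type-B child with a type-O mother.

Ahmed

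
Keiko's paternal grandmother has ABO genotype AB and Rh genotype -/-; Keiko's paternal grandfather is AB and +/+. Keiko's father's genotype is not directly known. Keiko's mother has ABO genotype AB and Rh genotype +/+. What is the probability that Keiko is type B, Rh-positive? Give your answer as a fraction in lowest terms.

Keiko's father's ABO genotype from AB × AB: 1/4 AA, 1/2 AB, 1/4 BB.
Crossing each possibility with the mother AB and summing P(type B): 1/4·0 + 1/2·1/4 + 1/4·1/2 = 1/4.
Similarly for Rh via the father's Rh distribution: P(Rh+) = 1.
Independent loci: 1/4 × 1 = 1/4.

1/4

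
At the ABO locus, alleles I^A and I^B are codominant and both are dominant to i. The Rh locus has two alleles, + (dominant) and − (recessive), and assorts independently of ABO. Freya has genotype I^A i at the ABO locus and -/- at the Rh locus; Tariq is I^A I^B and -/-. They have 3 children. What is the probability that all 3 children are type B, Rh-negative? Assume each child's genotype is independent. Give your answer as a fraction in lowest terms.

1/64

ABO cross I^A i × I^A I^B → 1/2 A, 1/4 B, 1/4 AB.
Rh cross -/- × -/- → 1 Rh-; so P(type B, Rh-negative) = 1/4 × 1 = 1/4 per child.
All 3 independent: (1/4)^3 = 1/64.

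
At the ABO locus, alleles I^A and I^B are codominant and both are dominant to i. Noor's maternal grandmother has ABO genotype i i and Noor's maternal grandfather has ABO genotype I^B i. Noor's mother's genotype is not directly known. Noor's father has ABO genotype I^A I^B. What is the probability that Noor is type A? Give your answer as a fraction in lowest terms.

3/8

Noor's mother's ABO genotype from i i × I^B i: 1/2 I^B i, 1/2 i i.
Crossing each possibility with the father I^A I^B and summing P(type A): 1/2·1/4 + 1/2·1/2 = 3/8.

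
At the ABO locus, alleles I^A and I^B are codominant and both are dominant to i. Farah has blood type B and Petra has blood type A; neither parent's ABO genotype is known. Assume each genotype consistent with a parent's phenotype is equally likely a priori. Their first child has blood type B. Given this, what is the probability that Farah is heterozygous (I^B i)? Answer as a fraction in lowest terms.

1/3

Possible genotypes: Farah ∈ {I^B I^B, I^B i}; Petra ∈ {I^A I^A, I^A i}.
Weight each parental genotype pair by prior × P(type-B child):
  I^B I^B × I^A i: posterior weight 2/3.
  I^B i × I^A i: posterior weight 1/3.
Sum the posterior weight over pairs where Farah is I^B i: 1/3.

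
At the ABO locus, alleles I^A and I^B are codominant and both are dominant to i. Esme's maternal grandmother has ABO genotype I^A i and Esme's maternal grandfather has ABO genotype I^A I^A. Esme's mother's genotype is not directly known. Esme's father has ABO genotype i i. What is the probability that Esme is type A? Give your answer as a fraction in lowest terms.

Esme's mother's ABO genotype from I^A i × I^A I^A: 1/2 I^A I^A, 1/2 I^A i.
Crossing each possibility with the father i i and summing P(type A): 1/2·1 + 1/2·1/2 = 3/4.

3/4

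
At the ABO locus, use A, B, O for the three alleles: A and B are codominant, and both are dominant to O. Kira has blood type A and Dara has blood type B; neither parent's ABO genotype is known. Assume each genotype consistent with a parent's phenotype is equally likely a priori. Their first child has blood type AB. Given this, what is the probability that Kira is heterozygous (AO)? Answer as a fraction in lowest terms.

1/3

Possible genotypes: Kira ∈ {AA, AO}; Dara ∈ {BB, BO}.
Weight each parental genotype pair by prior × P(type-AB child):
  AA × BB: posterior weight 4/9.
  AA × BO: posterior weight 2/9.
  AO × BB: posterior weight 2/9.
  AO × BO: posterior weight 1/9.
Sum the posterior weight over pairs where Kira is AO: 1/3.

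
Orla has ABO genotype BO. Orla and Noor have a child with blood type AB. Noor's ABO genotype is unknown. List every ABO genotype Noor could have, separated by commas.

AA, AB, AO

For each candidate genotype of Noor, check whether crossing it with BO can produce every observed child phenotype.
  AA → possible child types {A, AB} ✓
  AB → possible child types {A, B, AB} ✓
  AO → possible child types {O, A, B, AB} ✓
  BB → possible child types {B} ✗
  BO → possible child types {O, B} ✗
  OO → possible child types {O, B} ✗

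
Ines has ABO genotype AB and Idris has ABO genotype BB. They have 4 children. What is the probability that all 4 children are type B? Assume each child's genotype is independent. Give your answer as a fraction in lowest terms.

ABO cross AB × BB → 1/2 B, 1/2 AB.
So P(type B) = 1/2 per child.
All 4 independent: (1/2)^4 = 1/16.

1/16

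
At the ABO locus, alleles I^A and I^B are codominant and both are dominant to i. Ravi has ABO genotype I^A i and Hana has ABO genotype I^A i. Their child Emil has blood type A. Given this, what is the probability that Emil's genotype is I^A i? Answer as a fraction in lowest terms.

2/3

Cross I^A i × I^A i → 1/4 I^A I^A, 1/2 I^A i, 1/4 i i.
Type-A genotypes among offspring: I^A I^A (1/4), I^A i (1/2); total 3/4.
P(I^A i | type A) = (1/2) / (3/4) = 2/3.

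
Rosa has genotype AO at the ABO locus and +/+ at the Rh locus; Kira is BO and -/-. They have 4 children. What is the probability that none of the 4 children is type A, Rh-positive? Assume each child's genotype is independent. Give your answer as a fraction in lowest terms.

81/256

ABO cross AO × BO → 1/4 O, 1/4 A, 1/4 B, 1/4 AB.
Rh cross +/+ × -/- → 1 Rh+; so P(type A, Rh-positive) = 1/4 × 1 = 1/4 per child.
P(not type A, Rh-positive) = 3/4 for one child; (3/4)^4 = 81/256.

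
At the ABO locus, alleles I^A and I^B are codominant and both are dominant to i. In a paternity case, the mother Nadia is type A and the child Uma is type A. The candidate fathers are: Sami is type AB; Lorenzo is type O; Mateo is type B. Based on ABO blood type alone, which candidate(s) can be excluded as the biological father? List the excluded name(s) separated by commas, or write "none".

none

A candidate is excluded only if no genotype consistent with his phenotype could produce a type A child with a type A mother.
Every candidate has at least one consistent genotype combination, so none can be excluded.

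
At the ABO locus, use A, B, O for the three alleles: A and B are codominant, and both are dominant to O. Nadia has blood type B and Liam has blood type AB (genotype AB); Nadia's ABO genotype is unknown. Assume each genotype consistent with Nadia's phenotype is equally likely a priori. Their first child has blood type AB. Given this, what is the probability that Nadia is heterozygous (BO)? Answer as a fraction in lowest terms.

Possible genotypes: Nadia ∈ {BB, BO}; Liam ∈ {AB}.
Weight each parental genotype pair by prior × P(type-AB child):
  BB × AB: posterior weight 2/3.
  BO × AB: posterior weight 1/3.
Sum the posterior weight over pairs where Nadia is BO: 1/3.

1/3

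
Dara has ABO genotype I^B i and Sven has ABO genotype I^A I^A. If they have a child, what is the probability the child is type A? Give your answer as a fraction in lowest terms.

1/2

ABO cross I^B i × I^A I^A → offspring phenotypes: 1/2 A, 1/2 AB.
So P(type A) = 1/2.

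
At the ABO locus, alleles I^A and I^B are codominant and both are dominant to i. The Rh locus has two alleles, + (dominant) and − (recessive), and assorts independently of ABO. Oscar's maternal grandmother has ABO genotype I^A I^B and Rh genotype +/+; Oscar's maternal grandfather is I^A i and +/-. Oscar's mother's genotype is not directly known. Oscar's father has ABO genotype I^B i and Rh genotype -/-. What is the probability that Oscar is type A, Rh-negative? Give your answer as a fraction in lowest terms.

Oscar's mother's ABO genotype from I^A I^B × I^A i: 1/4 I^A I^A, 1/4 I^A I^B, 1/4 I^A i, 1/4 I^B i.
Crossing each possibility with the father I^B i and summing P(type A): 1/4·1/2 + 1/4·1/4 + 1/4·1/4 + 1/4·0 = 1/4.
Similarly for Rh via the mother's Rh distribution: P(Rh-) = 1/4.
Independent loci: 1/4 × 1/4 = 1/16.

1/16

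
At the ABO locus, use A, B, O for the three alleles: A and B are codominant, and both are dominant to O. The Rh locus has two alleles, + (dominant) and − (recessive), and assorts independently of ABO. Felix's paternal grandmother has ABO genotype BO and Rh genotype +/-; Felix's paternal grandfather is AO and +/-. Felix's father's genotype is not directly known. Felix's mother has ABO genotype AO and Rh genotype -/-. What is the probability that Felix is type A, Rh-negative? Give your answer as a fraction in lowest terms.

1/4

Felix's father's ABO genotype from BO × AO: 1/4 AB, 1/4 AO, 1/4 BO, 1/4 OO.
Crossing each possibility with the mother AO and summing P(type A): 1/4·1/2 + 1/4·3/4 + 1/4·1/4 + 1/4·1/2 = 1/2.
Similarly for Rh via the father's Rh distribution: P(Rh-) = 1/2.
Independent loci: 1/2 × 1/2 = 1/4.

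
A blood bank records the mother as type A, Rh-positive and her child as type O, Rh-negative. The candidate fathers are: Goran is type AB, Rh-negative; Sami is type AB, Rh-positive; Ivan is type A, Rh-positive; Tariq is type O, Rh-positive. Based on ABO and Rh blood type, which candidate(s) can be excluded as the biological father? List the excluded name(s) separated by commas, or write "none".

Goran, Sami

A candidate is excluded only if no genotype consistent with his phenotype could produce a type O, Rh-negative child with a type A, Rh-positive mother.
Goran (type AB, Rh-): no genotype consistent with that phenotype can produce a type-O Rh- child with a type-A mother.
Sami (type AB, Rh+): no genotype consistent with that phenotype can produce a type-O Rh- child with a type-A mother.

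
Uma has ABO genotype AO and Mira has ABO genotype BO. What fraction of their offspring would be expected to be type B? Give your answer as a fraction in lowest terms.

1/4

ABO cross AO × BO → offspring phenotypes: 1/4 O, 1/4 A, 1/4 B, 1/4 AB.
So P(type B) = 1/4.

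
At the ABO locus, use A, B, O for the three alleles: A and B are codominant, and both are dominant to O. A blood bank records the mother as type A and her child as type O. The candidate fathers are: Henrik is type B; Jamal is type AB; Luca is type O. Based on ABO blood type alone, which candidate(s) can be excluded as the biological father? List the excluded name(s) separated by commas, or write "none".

Jamal

A candidate is excluded only if no genotype consistent with his phenotype could produce a type O child with a type A mother.
Jamal (type AB): no genotype consistent with that phenotype can produce a type-O child with a type-A mother.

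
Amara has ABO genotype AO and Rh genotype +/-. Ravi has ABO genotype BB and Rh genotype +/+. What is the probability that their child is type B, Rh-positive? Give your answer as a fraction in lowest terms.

ABO cross AO × BB → offspring phenotypes: 1/2 B, 1/2 AB.
Rh cross +/- × +/+ → 1 Rh+.
Independent loci: P(type B, Rh-positive) = 1/2 × 1 = 1/2.

1/2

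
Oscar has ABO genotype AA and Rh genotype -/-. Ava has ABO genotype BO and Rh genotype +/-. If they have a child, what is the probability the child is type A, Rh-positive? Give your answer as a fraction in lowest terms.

ABO cross AA × BO → offspring phenotypes: 1/2 A, 1/2 AB.
Rh cross -/- × +/- → 1/2 Rh+, 1/2 Rh-.
Independent loci: P(type A, Rh-positive) = 1/2 × 1/2 = 1/4.

1/4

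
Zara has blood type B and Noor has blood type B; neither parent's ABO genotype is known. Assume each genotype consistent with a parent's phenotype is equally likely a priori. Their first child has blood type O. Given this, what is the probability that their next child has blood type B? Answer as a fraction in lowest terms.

3/4

Possible genotypes: Zara ∈ {I^B I^B, I^B i}; Noor ∈ {I^B I^B, I^B i}.
Weight each parental genotype pair by prior × P(type-O child):
  I^B i × I^B i: posterior weight 1; P(next child type B) = 3/4.
Weighted sum = 3/4.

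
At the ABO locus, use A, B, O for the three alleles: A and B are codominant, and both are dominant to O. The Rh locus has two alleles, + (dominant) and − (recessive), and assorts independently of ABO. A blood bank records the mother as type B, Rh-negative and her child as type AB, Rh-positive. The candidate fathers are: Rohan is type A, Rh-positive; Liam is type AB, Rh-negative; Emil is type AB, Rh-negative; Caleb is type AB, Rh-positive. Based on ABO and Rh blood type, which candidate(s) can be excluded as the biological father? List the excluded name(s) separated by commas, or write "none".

A candidate is excluded only if no genotype consistent with his phenotype could produce a type AB, Rh-positive child with a type B, Rh-negative mother.
Liam (type AB, Rh-): no genotype consistent with that phenotype can produce a type-AB Rh+ child with a type-B mother.
Emil (type AB, Rh-): no genotype consistent with that phenotype can produce a type-AB Rh+ child with a type-B mother.

Liam, Emil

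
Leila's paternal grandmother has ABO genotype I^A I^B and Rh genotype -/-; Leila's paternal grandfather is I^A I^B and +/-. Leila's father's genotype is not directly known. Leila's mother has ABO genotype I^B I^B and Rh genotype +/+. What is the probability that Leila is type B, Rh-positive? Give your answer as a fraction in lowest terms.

Leila's father's ABO genotype from I^A I^B × I^A I^B: 1/4 I^A I^A, 1/2 I^A I^B, 1/4 I^B I^B.
Crossing each possibility with the mother I^B I^B and summing P(type B): 1/4·0 + 1/2·1/2 + 1/4·1 = 1/2.
Similarly for Rh via the father's Rh distribution: P(Rh+) = 1.
Independent loci: 1/2 × 1 = 1/2.

1/2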